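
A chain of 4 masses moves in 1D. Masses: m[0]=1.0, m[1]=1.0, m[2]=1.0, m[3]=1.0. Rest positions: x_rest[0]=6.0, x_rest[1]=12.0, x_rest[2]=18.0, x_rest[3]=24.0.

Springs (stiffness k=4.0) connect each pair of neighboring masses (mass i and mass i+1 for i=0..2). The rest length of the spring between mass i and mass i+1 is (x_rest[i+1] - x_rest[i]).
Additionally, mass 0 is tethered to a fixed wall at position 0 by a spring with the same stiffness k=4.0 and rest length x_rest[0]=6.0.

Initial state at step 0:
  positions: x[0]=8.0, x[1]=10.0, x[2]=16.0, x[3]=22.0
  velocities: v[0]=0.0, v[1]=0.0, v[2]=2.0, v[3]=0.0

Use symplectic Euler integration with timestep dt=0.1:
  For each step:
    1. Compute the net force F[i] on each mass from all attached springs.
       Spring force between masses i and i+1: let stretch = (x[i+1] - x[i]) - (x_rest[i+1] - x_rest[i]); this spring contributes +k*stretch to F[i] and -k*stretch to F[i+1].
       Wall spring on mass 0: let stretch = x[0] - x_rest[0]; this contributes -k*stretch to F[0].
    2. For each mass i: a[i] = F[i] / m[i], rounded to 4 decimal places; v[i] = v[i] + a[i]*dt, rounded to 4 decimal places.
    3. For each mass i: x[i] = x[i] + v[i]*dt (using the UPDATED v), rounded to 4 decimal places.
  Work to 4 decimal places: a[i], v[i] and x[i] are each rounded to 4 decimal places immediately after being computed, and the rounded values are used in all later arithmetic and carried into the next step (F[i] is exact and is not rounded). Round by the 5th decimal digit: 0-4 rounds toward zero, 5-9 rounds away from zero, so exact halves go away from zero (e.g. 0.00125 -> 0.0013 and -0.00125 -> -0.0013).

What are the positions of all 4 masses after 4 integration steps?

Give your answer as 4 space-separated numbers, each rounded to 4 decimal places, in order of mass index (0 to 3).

Step 0: x=[8.0000 10.0000 16.0000 22.0000] v=[0.0000 0.0000 2.0000 0.0000]
Step 1: x=[7.7600 10.1600 16.2000 22.0000] v=[-2.4000 1.6000 2.0000 0.0000]
Step 2: x=[7.3056 10.4656 16.3904 22.0080] v=[-4.5440 3.0560 1.9040 0.0800]
Step 3: x=[6.6854 10.8818 16.5685 22.0313] v=[-6.2022 4.1619 1.7811 0.2330]
Step 4: x=[5.9656 11.3576 16.7377 22.0761] v=[-7.1978 4.7580 1.6915 0.4479]

Answer: 5.9656 11.3576 16.7377 22.0761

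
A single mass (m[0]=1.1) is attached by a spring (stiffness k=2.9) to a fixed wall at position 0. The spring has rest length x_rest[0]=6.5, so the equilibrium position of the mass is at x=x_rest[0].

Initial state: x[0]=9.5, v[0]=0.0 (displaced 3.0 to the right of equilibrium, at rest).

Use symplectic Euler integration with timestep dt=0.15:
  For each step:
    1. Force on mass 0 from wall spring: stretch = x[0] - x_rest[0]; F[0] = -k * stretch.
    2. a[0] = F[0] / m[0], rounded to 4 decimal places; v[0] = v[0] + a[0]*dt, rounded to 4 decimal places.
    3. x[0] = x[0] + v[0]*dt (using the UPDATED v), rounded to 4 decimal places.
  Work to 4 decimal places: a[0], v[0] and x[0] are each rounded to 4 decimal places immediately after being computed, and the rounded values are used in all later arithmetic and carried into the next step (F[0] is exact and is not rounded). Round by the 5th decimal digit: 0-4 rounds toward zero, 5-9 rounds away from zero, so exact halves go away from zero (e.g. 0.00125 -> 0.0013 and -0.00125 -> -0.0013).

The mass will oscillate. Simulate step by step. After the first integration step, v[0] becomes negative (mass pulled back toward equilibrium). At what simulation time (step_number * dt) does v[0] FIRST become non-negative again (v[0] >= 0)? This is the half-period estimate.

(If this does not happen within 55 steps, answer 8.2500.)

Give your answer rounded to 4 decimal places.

Step 0: x=[9.5000] v=[0.0000]
Step 1: x=[9.3220] v=[-1.1864]
Step 2: x=[8.9766] v=[-2.3024]
Step 3: x=[8.4843] v=[-3.2818]
Step 4: x=[7.8743] v=[-4.0665]
Step 5: x=[7.1828] v=[-4.6100]
Step 6: x=[6.4508] v=[-4.8800]
Step 7: x=[5.7217] v=[-4.8605]
Step 8: x=[5.0388] v=[-4.5527]
Step 9: x=[4.4426] v=[-3.9749]
Step 10: x=[3.9684] v=[-3.1613]
Step 11: x=[3.6444] v=[-2.1602]
Step 12: x=[3.4898] v=[-1.0309]
Step 13: x=[3.5137] v=[0.1595]
First v>=0 after going negative at step 13, time=1.9500

Answer: 1.9500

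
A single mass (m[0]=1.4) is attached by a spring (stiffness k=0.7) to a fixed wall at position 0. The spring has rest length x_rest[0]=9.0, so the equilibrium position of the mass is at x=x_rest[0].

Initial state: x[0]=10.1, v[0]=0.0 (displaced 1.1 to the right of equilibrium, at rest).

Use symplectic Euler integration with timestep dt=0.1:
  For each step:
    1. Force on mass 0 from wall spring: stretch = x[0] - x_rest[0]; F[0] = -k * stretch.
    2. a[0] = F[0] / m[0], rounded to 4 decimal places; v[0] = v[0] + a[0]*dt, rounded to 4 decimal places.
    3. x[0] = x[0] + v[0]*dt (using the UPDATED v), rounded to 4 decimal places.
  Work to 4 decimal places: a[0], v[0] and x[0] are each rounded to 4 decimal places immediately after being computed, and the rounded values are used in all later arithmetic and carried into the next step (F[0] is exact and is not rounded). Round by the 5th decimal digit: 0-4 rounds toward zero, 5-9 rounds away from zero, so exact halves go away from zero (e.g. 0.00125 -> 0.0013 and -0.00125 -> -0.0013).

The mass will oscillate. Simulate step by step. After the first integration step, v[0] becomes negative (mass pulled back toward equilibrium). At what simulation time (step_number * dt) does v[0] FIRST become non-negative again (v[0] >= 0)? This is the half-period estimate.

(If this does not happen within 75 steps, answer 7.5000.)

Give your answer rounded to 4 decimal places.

Step 0: x=[10.1000] v=[0.0000]
Step 1: x=[10.0945] v=[-0.0550]
Step 2: x=[10.0835] v=[-0.1097]
Step 3: x=[10.0671] v=[-0.1639]
Step 4: x=[10.0454] v=[-0.2173]
Step 5: x=[10.0184] v=[-0.2696]
Step 6: x=[9.9864] v=[-0.3205]
Step 7: x=[9.9494] v=[-0.3698]
Step 8: x=[9.9077] v=[-0.4173]
Step 9: x=[9.8614] v=[-0.4627]
Step 10: x=[9.8108] v=[-0.5058]
Step 11: x=[9.7562] v=[-0.5463]
Step 12: x=[9.6978] v=[-0.5841]
Step 13: x=[9.6359] v=[-0.6190]
Step 14: x=[9.5708] v=[-0.6508]
Step 15: x=[9.5029] v=[-0.6793]
Step 16: x=[9.4325] v=[-0.7045]
Step 17: x=[9.3599] v=[-0.7261]
Step 18: x=[9.2855] v=[-0.7441]
Step 19: x=[9.2097] v=[-0.7584]
Step 20: x=[9.1328] v=[-0.7689]
Step 21: x=[9.0553] v=[-0.7755]
Step 22: x=[8.9775] v=[-0.7783]
Step 23: x=[8.8998] v=[-0.7772]
Step 24: x=[8.8226] v=[-0.7722]
Step 25: x=[8.7463] v=[-0.7633]
Step 26: x=[8.6712] v=[-0.7506]
Step 27: x=[8.5978] v=[-0.7342]
Step 28: x=[8.5264] v=[-0.7141]
Step 29: x=[8.4574] v=[-0.6904]
Step 30: x=[8.3911] v=[-0.6633]
Step 31: x=[8.3278] v=[-0.6329]
Step 32: x=[8.2679] v=[-0.5993]
Step 33: x=[8.2116] v=[-0.5627]
Step 34: x=[8.1593] v=[-0.5233]
Step 35: x=[8.1112] v=[-0.4813]
Step 36: x=[8.0675] v=[-0.4369]
Step 37: x=[8.0285] v=[-0.3903]
Step 38: x=[7.9943] v=[-0.3417]
Step 39: x=[7.9652] v=[-0.2914]
Step 40: x=[7.9412] v=[-0.2397]
Step 41: x=[7.9225] v=[-0.1868]
Step 42: x=[7.9092] v=[-0.1329]
Step 43: x=[7.9014] v=[-0.0784]
Step 44: x=[7.8991] v=[-0.0235]
Step 45: x=[7.9023] v=[0.0316]
First v>=0 after going negative at step 45, time=4.5000

Answer: 4.5000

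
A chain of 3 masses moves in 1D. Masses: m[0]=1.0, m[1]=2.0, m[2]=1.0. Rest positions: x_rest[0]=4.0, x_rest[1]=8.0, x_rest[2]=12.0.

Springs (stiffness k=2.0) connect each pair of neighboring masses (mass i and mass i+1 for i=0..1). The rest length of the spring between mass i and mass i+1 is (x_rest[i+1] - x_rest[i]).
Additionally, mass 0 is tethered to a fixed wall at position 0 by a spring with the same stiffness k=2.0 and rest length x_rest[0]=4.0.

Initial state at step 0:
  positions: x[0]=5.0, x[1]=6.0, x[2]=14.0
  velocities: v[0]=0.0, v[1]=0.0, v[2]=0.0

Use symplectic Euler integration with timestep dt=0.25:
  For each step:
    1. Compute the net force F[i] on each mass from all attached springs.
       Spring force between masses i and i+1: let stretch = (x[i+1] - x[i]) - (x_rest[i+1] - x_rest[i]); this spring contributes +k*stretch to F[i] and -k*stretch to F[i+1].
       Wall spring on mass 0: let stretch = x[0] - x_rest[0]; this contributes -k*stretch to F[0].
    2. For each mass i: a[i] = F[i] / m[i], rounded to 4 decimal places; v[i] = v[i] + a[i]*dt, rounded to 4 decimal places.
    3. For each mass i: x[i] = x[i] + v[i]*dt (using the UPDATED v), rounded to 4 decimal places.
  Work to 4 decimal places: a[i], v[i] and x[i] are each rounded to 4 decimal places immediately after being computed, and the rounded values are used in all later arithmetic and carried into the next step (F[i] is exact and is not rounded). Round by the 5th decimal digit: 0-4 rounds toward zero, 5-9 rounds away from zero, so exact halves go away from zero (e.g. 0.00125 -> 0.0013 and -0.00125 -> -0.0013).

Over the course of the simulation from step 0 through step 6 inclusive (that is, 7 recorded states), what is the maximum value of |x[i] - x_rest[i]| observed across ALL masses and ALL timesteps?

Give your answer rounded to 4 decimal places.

Step 0: x=[5.0000 6.0000 14.0000] v=[0.0000 0.0000 0.0000]
Step 1: x=[4.5000 6.4375 13.5000] v=[-2.0000 1.7500 -2.0000]
Step 2: x=[3.6797 7.1953 12.6172] v=[-3.2813 3.0313 -3.5313]
Step 3: x=[2.8389 8.0723 11.5566] v=[-3.3634 3.5079 -4.2423]
Step 4: x=[2.2974 8.8400 10.5605] v=[-2.1662 3.0706 -3.9845]
Step 5: x=[2.2865 9.3063 9.8493] v=[-0.0436 1.8651 -2.8448]
Step 6: x=[2.8673 9.3678 9.5702] v=[2.3231 0.2459 -1.1163]
Max displacement = 2.4298

Answer: 2.4298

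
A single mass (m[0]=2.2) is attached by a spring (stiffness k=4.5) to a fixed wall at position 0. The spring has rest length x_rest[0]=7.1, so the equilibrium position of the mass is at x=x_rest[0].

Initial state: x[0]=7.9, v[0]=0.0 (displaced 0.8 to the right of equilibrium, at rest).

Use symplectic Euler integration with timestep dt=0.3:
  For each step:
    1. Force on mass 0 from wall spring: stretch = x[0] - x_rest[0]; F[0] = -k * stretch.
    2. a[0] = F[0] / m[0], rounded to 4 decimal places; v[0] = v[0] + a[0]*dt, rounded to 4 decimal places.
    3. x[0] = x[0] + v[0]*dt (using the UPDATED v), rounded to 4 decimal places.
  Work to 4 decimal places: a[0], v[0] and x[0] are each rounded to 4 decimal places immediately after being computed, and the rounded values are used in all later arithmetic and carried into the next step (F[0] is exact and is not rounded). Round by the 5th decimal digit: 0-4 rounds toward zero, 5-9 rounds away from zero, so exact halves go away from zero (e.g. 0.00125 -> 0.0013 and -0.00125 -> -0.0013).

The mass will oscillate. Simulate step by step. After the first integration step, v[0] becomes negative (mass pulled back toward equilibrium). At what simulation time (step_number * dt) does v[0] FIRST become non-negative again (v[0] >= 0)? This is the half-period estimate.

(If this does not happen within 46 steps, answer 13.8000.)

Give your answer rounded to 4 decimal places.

Answer: 2.4000

Derivation:
Step 0: x=[7.9000] v=[0.0000]
Step 1: x=[7.7527] v=[-0.4909]
Step 2: x=[7.4853] v=[-0.8914]
Step 3: x=[7.1470] v=[-1.1278]
Step 4: x=[6.8000] v=[-1.1566]
Step 5: x=[6.5083] v=[-0.9725]
Step 6: x=[6.3255] v=[-0.6094]
Step 7: x=[6.2853] v=[-0.1341]
Step 8: x=[6.3950] v=[0.3658]
First v>=0 after going negative at step 8, time=2.4000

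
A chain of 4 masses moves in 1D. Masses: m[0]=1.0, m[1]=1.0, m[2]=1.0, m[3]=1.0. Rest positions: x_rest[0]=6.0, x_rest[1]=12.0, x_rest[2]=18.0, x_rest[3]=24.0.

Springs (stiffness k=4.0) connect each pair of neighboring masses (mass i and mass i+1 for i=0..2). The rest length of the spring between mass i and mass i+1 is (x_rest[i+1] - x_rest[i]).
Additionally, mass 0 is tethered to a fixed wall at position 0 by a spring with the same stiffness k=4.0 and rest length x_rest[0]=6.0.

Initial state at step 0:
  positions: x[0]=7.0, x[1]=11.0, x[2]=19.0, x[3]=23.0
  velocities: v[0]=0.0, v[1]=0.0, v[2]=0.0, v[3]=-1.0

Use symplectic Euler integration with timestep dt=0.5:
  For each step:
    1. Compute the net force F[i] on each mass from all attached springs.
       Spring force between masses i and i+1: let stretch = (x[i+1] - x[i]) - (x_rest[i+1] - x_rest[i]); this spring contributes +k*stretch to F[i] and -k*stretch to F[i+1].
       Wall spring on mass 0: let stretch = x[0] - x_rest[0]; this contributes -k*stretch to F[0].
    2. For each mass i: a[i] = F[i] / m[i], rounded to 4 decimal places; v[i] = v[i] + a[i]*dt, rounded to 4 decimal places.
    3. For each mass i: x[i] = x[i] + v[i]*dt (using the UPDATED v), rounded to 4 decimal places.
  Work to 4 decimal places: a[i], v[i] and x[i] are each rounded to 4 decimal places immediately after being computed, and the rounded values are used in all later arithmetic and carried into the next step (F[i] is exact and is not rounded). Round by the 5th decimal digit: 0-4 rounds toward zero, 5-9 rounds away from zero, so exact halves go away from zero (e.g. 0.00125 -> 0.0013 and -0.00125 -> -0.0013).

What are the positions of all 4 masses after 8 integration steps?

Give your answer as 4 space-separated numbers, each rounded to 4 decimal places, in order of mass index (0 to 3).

Answer: 5.0000 13.0000 17.0000 24.5000

Derivation:
Step 0: x=[7.0000 11.0000 19.0000 23.0000] v=[0.0000 0.0000 0.0000 -1.0000]
Step 1: x=[4.0000 15.0000 15.0000 24.5000] v=[-6.0000 8.0000 -8.0000 3.0000]
Step 2: x=[8.0000 8.0000 20.5000 22.5000] v=[8.0000 -14.0000 11.0000 -4.0000]
Step 3: x=[4.0000 13.5000 15.5000 24.5000] v=[-8.0000 11.0000 -10.0000 4.0000]
Step 4: x=[5.5000 11.5000 17.5000 23.5000] v=[3.0000 -4.0000 4.0000 -2.0000]
Step 5: x=[7.5000 9.5000 19.5000 22.5000] v=[4.0000 -4.0000 4.0000 -2.0000]
Step 6: x=[4.0000 15.5000 14.5000 24.5000] v=[-7.0000 12.0000 -10.0000 4.0000]
Step 7: x=[8.0000 9.0000 20.5000 22.5000] v=[8.0000 -13.0000 12.0000 -4.0000]
Step 8: x=[5.0000 13.0000 17.0000 24.5000] v=[-6.0000 8.0000 -7.0000 4.0000]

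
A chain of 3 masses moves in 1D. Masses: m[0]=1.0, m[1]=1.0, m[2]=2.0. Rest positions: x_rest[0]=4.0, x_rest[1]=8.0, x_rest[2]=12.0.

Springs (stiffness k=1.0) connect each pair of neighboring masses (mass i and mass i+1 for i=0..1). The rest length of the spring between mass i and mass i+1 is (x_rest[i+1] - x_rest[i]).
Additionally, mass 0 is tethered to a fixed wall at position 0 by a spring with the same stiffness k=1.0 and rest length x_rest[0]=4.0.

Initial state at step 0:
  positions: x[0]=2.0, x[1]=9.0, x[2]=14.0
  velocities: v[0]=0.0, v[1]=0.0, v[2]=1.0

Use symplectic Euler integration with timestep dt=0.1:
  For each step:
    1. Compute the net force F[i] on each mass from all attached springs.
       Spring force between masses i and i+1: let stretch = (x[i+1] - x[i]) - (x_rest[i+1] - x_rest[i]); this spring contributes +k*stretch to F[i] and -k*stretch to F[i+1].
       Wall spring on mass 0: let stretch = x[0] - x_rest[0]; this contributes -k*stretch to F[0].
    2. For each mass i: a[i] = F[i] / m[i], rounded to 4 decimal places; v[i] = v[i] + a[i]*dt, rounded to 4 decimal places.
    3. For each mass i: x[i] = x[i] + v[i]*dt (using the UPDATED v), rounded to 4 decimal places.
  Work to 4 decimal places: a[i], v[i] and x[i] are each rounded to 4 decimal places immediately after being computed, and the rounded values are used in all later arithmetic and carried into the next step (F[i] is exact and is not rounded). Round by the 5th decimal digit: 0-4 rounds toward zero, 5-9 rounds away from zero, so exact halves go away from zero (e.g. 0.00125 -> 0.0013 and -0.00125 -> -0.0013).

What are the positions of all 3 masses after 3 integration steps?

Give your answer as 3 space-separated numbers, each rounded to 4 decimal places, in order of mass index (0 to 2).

Answer: 2.2940 8.8882 14.2676

Derivation:
Step 0: x=[2.0000 9.0000 14.0000] v=[0.0000 0.0000 1.0000]
Step 1: x=[2.0500 8.9800 14.0950] v=[0.5000 -0.2000 0.9500]
Step 2: x=[2.1488 8.9419 14.1844] v=[0.9880 -0.3815 0.8943]
Step 3: x=[2.2940 8.8882 14.2676] v=[1.4524 -0.5366 0.8322]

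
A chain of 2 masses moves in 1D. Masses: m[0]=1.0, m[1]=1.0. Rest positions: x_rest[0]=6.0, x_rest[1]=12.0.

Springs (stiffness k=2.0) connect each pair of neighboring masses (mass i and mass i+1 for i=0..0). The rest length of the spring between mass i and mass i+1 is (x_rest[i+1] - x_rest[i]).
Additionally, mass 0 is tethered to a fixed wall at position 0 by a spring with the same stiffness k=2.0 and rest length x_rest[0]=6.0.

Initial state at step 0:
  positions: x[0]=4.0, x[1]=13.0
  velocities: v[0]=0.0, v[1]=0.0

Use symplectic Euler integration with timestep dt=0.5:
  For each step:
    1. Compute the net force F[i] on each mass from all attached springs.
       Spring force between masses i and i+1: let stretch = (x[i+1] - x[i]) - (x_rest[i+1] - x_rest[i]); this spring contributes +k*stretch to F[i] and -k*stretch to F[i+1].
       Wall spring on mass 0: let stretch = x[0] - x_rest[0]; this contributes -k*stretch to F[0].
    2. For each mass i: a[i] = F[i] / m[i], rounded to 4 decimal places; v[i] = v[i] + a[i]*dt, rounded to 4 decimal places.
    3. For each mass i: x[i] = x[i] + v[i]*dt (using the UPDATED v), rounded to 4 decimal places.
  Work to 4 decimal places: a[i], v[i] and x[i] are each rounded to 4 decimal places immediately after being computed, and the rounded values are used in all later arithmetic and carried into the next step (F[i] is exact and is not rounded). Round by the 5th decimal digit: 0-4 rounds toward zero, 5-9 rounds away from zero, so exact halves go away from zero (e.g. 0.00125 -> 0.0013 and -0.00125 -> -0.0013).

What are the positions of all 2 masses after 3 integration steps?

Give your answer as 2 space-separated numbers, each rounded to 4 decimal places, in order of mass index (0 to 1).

Answer: 7.0000 11.3750

Derivation:
Step 0: x=[4.0000 13.0000] v=[0.0000 0.0000]
Step 1: x=[6.5000 11.5000] v=[5.0000 -3.0000]
Step 2: x=[8.2500 10.5000] v=[3.5000 -2.0000]
Step 3: x=[7.0000 11.3750] v=[-2.5000 1.7500]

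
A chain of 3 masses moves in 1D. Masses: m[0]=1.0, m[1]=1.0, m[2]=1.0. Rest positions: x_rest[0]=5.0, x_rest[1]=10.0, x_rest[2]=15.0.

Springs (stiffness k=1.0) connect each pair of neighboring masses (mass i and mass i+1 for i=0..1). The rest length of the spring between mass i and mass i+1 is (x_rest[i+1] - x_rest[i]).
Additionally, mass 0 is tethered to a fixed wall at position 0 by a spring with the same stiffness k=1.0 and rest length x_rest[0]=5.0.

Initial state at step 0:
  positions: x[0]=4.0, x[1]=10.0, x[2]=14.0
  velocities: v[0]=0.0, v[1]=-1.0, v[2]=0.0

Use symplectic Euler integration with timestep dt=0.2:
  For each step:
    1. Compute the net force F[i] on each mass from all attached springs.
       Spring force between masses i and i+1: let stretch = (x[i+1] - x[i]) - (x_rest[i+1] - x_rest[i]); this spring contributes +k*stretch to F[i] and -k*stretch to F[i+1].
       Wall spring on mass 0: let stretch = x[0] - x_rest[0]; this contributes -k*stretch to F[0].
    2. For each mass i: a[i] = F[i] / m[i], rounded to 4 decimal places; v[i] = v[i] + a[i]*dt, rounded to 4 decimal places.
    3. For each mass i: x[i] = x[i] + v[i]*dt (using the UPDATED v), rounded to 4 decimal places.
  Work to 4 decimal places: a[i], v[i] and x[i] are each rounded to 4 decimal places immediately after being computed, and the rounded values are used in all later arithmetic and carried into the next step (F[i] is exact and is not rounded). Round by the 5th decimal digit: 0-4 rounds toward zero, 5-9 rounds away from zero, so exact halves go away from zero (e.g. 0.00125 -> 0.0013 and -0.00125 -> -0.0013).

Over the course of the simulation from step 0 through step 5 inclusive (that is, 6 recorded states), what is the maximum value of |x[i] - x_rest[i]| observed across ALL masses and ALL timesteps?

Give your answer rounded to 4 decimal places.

Answer: 1.5659

Derivation:
Step 0: x=[4.0000 10.0000 14.0000] v=[0.0000 -1.0000 0.0000]
Step 1: x=[4.0800 9.7200 14.0400] v=[0.4000 -1.4000 0.2000]
Step 2: x=[4.2224 9.3872 14.1072] v=[0.7120 -1.6640 0.3360]
Step 3: x=[4.4025 9.0366 14.1856] v=[0.9005 -1.7530 0.3920]
Step 4: x=[4.5919 8.7066 14.2580] v=[0.9468 -1.6500 0.3622]
Step 5: x=[4.7622 8.4341 14.3084] v=[0.8514 -1.3627 0.2519]
Max displacement = 1.5659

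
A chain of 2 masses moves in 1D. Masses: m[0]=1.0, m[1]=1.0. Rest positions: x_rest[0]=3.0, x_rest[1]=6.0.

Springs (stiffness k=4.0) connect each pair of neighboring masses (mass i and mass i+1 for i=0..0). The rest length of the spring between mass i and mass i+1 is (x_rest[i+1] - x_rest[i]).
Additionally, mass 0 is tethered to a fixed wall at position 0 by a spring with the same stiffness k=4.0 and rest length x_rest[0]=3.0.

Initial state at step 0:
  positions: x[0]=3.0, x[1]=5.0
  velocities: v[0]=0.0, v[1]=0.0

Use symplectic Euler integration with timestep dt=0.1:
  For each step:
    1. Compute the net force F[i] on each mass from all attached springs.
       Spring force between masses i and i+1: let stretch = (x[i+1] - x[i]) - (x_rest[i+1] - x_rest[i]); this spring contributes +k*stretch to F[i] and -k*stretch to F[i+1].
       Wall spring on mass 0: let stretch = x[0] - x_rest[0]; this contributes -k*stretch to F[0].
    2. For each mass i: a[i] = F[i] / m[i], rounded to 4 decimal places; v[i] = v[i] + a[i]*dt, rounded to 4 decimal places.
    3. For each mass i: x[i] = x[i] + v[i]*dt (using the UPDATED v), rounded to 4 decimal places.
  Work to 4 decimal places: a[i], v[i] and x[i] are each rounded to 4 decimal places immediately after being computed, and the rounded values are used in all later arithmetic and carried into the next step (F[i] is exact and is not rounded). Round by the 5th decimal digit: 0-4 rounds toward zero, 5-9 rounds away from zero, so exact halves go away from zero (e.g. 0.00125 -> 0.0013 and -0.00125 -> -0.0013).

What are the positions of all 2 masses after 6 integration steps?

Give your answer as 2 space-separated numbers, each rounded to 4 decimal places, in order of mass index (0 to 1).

Answer: 2.4554 5.6415

Derivation:
Step 0: x=[3.0000 5.0000] v=[0.0000 0.0000]
Step 1: x=[2.9600 5.0400] v=[-0.4000 0.4000]
Step 2: x=[2.8848 5.1168] v=[-0.7520 0.7680]
Step 3: x=[2.7835 5.2243] v=[-1.0131 1.0752]
Step 4: x=[2.6685 5.3542] v=[-1.1502 1.2989]
Step 5: x=[2.5542 5.4967] v=[-1.1433 1.4246]
Step 6: x=[2.4554 5.6415] v=[-0.9880 1.4476]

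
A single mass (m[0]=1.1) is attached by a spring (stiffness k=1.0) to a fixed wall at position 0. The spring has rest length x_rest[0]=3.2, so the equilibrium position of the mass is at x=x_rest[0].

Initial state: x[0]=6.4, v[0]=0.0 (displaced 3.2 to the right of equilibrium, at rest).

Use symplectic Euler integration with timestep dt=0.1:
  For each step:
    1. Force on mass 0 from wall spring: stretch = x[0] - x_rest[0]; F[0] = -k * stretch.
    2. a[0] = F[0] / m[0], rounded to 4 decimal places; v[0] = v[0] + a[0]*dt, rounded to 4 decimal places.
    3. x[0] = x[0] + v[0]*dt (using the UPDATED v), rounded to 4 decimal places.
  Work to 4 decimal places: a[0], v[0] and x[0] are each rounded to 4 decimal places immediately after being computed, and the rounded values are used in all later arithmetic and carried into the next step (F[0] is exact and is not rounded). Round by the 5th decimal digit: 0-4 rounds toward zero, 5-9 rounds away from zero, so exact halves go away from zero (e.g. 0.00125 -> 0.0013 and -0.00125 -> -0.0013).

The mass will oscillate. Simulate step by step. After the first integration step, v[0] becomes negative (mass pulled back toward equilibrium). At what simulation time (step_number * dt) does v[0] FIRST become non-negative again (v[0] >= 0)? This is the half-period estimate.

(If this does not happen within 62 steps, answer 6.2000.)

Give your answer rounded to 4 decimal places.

Step 0: x=[6.4000] v=[0.0000]
Step 1: x=[6.3709] v=[-0.2909]
Step 2: x=[6.3130] v=[-0.5792]
Step 3: x=[6.2268] v=[-0.8622]
Step 4: x=[6.1131] v=[-1.1374]
Step 5: x=[5.9729] v=[-1.4022]
Step 6: x=[5.8075] v=[-1.6543]
Step 7: x=[5.6184] v=[-1.8914]
Step 8: x=[5.4073] v=[-2.1113]
Step 9: x=[5.1761] v=[-2.3120]
Step 10: x=[4.9269] v=[-2.4917]
Step 11: x=[4.6620] v=[-2.6487]
Step 12: x=[4.3838] v=[-2.7816]
Step 13: x=[4.0949] v=[-2.8892]
Step 14: x=[3.7978] v=[-2.9706]
Step 15: x=[3.4953] v=[-3.0250]
Step 16: x=[3.1901] v=[-3.0519]
Step 17: x=[2.8850] v=[-3.0510]
Step 18: x=[2.5828] v=[-3.0224]
Step 19: x=[2.2862] v=[-2.9663]
Step 20: x=[1.9979] v=[-2.8832]
Step 21: x=[1.7205] v=[-2.7739]
Step 22: x=[1.4566] v=[-2.6394]
Step 23: x=[1.2085] v=[-2.4809]
Step 24: x=[0.9785] v=[-2.2999]
Step 25: x=[0.7687] v=[-2.0980]
Step 26: x=[0.5810] v=[-1.8770]
Step 27: x=[0.4171] v=[-1.6389]
Step 28: x=[0.2785] v=[-1.3859]
Step 29: x=[0.1665] v=[-1.1203]
Step 30: x=[0.0821] v=[-0.8445]
Step 31: x=[0.0260] v=[-0.5611]
Step 32: x=[-0.0013] v=[-0.2726]
Step 33: x=[0.0005] v=[0.0184]
First v>=0 after going negative at step 33, time=3.3000

Answer: 3.3000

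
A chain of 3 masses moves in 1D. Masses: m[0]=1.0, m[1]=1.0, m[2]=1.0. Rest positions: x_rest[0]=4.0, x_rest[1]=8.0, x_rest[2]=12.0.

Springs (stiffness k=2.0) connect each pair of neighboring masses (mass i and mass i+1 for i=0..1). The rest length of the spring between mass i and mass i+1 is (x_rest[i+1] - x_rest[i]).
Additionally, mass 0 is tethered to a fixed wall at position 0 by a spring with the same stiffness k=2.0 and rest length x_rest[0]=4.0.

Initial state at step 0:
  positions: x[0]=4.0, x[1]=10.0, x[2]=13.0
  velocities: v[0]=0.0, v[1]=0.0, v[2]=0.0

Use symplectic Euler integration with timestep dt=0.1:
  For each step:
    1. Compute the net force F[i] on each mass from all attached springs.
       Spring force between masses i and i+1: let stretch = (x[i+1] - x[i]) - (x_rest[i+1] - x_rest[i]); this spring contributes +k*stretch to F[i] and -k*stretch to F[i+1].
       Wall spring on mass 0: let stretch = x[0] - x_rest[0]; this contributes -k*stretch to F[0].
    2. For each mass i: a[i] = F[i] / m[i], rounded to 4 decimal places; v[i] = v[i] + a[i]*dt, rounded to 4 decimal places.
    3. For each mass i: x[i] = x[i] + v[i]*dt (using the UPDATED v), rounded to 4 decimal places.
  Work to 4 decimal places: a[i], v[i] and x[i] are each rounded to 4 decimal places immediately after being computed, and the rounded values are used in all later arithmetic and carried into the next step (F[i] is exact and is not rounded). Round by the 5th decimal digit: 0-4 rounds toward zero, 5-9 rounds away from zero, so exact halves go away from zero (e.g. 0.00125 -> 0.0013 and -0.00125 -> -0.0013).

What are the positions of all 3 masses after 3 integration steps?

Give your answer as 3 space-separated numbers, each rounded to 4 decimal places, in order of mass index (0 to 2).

Answer: 4.2262 9.6578 13.1121

Derivation:
Step 0: x=[4.0000 10.0000 13.0000] v=[0.0000 0.0000 0.0000]
Step 1: x=[4.0400 9.9400 13.0200] v=[0.4000 -0.6000 0.2000]
Step 2: x=[4.1172 9.8236 13.0584] v=[0.7720 -1.1640 0.3840]
Step 3: x=[4.2262 9.6578 13.1121] v=[1.0898 -1.6583 0.5370]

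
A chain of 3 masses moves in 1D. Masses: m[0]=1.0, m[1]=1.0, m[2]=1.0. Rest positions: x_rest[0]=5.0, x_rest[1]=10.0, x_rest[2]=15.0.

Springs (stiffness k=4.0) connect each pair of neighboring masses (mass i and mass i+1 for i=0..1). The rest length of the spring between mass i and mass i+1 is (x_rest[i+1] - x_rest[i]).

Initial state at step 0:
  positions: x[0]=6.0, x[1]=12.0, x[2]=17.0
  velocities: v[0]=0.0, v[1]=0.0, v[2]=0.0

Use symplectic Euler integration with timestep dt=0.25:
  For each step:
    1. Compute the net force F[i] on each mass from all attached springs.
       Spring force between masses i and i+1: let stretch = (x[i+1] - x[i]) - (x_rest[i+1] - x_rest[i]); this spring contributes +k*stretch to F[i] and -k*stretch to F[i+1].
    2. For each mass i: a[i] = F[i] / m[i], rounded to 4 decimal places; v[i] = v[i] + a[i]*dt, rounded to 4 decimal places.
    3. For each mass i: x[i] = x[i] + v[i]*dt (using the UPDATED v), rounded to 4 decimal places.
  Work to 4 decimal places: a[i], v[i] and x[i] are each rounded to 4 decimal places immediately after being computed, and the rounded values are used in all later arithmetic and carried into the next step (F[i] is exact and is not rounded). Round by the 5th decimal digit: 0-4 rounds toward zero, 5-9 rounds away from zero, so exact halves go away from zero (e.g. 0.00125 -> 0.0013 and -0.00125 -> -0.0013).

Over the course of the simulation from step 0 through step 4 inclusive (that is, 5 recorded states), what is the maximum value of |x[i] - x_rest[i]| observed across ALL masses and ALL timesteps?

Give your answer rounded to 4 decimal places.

Answer: 2.1172

Derivation:
Step 0: x=[6.0000 12.0000 17.0000] v=[0.0000 0.0000 0.0000]
Step 1: x=[6.2500 11.7500 17.0000] v=[1.0000 -1.0000 0.0000]
Step 2: x=[6.6250 11.4375 16.9375] v=[1.5000 -1.2500 -0.2500]
Step 3: x=[6.9531 11.2969 16.7500] v=[1.3125 -0.5625 -0.7500]
Step 4: x=[7.1172 11.4336 16.4492] v=[0.6563 0.5468 -1.2031]
Max displacement = 2.1172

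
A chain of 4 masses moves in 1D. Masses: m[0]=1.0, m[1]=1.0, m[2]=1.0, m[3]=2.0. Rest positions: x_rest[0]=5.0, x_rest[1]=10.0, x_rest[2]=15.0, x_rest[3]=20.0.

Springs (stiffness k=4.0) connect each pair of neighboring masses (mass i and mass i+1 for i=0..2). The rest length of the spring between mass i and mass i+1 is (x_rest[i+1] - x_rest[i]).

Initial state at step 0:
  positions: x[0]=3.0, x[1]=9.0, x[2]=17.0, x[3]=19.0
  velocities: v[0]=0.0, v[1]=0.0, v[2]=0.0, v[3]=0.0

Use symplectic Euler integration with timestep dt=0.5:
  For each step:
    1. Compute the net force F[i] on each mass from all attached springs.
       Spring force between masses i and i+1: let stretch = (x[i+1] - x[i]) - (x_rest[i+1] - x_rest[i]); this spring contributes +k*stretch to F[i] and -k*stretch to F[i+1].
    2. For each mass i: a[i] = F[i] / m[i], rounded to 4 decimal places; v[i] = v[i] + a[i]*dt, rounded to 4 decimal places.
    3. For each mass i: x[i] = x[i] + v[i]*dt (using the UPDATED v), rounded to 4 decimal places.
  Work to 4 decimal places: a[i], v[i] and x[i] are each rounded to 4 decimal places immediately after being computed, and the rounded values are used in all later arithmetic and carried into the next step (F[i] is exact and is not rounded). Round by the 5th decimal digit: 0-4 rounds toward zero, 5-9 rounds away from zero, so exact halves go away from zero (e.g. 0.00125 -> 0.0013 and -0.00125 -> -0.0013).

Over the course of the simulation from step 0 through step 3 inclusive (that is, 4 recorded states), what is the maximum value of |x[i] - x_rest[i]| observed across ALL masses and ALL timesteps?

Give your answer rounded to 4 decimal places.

Step 0: x=[3.0000 9.0000 17.0000 19.0000] v=[0.0000 0.0000 0.0000 0.0000]
Step 1: x=[4.0000 11.0000 11.0000 20.5000] v=[2.0000 4.0000 -12.0000 3.0000]
Step 2: x=[7.0000 6.0000 14.5000 19.7500] v=[6.0000 -10.0000 7.0000 -1.5000]
Step 3: x=[4.0000 10.5000 14.7500 18.8750] v=[-6.0000 9.0000 0.5000 -1.7500]
Max displacement = 4.0000

Answer: 4.0000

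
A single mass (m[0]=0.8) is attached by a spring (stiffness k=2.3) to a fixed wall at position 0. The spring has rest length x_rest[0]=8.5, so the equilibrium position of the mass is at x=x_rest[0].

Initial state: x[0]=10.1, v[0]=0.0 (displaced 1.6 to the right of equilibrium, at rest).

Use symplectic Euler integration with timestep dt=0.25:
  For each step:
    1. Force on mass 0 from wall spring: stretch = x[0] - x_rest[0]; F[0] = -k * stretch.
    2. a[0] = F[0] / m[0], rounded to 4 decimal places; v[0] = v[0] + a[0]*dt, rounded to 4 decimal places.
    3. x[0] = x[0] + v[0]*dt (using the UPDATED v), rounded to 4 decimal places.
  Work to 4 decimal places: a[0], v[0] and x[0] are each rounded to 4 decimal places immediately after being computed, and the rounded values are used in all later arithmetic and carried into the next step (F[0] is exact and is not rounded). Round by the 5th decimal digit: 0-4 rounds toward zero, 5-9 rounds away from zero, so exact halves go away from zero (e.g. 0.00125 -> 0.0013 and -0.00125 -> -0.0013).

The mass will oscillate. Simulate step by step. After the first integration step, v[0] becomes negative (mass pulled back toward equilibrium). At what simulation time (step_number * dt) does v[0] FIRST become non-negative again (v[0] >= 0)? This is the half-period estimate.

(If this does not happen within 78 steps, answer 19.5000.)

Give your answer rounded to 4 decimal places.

Step 0: x=[10.1000] v=[0.0000]
Step 1: x=[9.8125] v=[-1.1500]
Step 2: x=[9.2892] v=[-2.0934]
Step 3: x=[8.6240] v=[-2.6607]
Step 4: x=[7.9366] v=[-2.7498]
Step 5: x=[7.3504] v=[-2.3449]
Step 6: x=[6.9708] v=[-1.5186]
Step 7: x=[6.8659] v=[-0.4195]
Step 8: x=[7.0547] v=[0.7550]
First v>=0 after going negative at step 8, time=2.0000

Answer: 2.0000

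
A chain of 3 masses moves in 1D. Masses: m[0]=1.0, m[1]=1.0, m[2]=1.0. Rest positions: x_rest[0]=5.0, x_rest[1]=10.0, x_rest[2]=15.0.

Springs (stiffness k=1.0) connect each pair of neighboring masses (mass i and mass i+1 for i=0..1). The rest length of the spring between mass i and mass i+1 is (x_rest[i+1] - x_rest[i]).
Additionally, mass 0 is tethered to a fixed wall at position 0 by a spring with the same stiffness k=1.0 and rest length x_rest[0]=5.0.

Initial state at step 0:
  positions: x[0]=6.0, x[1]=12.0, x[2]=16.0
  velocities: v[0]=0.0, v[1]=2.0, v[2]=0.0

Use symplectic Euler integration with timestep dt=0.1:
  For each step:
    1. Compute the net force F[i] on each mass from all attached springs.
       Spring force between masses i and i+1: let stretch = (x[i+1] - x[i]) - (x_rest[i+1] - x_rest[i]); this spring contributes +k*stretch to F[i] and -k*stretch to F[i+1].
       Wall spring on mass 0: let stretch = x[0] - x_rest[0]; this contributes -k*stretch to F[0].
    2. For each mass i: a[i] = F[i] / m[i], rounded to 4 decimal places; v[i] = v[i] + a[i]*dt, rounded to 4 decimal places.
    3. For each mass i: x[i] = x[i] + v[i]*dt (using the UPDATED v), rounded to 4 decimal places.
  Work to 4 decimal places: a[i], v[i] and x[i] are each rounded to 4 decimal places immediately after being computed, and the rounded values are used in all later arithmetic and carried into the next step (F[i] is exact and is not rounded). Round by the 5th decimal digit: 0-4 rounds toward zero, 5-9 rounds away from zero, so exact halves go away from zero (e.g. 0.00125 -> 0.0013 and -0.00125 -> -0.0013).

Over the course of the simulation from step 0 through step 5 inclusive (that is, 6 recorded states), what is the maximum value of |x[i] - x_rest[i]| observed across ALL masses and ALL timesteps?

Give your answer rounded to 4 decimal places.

Step 0: x=[6.0000 12.0000 16.0000] v=[0.0000 2.0000 0.0000]
Step 1: x=[6.0000 12.1800 16.0100] v=[0.0000 1.8000 0.1000]
Step 2: x=[6.0018 12.3365 16.0317] v=[0.0180 1.5650 0.2170]
Step 3: x=[6.0069 12.4666 16.0665] v=[0.0513 1.3011 0.3475]
Step 4: x=[6.0166 12.5681 16.1153] v=[0.0966 1.0151 0.4875]
Step 5: x=[6.0316 12.6396 16.1786] v=[0.1501 0.7147 0.6328]
Max displacement = 2.6396

Answer: 2.6396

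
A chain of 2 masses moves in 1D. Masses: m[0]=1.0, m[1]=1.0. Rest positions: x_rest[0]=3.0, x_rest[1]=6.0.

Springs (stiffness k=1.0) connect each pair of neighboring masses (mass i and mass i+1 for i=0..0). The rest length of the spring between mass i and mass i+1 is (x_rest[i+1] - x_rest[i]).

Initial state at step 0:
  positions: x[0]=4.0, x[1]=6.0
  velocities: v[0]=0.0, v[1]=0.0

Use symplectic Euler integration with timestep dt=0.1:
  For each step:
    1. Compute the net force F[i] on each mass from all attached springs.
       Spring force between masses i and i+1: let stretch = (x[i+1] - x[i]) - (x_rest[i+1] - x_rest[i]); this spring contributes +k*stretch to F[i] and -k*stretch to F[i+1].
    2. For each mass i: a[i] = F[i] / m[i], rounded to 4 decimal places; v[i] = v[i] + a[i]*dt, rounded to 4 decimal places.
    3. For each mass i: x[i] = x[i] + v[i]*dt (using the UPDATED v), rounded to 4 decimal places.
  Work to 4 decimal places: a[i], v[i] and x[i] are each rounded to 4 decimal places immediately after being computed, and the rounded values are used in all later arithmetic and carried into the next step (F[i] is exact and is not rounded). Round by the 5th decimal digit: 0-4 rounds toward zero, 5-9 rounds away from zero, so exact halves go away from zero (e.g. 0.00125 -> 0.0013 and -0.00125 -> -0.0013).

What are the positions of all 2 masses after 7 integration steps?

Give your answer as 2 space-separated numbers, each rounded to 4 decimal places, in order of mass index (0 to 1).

Answer: 3.7444 6.2556

Derivation:
Step 0: x=[4.0000 6.0000] v=[0.0000 0.0000]
Step 1: x=[3.9900 6.0100] v=[-0.1000 0.1000]
Step 2: x=[3.9702 6.0298] v=[-0.1980 0.1980]
Step 3: x=[3.9410 6.0590] v=[-0.2920 0.2920]
Step 4: x=[3.9030 6.0970] v=[-0.3802 0.3802]
Step 5: x=[3.8569 6.1431] v=[-0.4608 0.4608]
Step 6: x=[3.8037 6.1963] v=[-0.5322 0.5322]
Step 7: x=[3.7444 6.2556] v=[-0.5929 0.5929]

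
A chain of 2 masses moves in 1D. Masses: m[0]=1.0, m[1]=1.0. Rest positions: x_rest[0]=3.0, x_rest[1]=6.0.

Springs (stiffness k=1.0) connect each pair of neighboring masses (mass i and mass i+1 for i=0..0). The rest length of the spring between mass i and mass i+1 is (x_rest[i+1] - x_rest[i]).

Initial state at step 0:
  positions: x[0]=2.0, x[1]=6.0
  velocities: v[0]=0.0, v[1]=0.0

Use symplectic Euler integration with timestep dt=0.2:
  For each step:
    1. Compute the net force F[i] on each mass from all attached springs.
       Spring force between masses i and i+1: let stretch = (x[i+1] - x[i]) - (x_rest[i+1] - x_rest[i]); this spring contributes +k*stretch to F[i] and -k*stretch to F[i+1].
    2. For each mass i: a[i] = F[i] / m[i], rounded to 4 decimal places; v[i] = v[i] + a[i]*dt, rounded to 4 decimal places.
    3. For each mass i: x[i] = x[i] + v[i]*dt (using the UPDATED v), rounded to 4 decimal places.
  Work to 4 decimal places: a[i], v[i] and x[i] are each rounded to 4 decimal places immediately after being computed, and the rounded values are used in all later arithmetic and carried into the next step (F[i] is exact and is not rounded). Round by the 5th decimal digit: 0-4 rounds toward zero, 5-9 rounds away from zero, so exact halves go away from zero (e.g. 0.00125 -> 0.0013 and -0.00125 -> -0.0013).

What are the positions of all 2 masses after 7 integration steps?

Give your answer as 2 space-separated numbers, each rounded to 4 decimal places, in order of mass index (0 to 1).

Step 0: x=[2.0000 6.0000] v=[0.0000 0.0000]
Step 1: x=[2.0400 5.9600] v=[0.2000 -0.2000]
Step 2: x=[2.1168 5.8832] v=[0.3840 -0.3840]
Step 3: x=[2.2243 5.7757] v=[0.5373 -0.5373]
Step 4: x=[2.3538 5.6462] v=[0.6476 -0.6476]
Step 5: x=[2.4950 5.5050] v=[0.7061 -0.7061]
Step 6: x=[2.6366 5.3634] v=[0.7081 -0.7081]
Step 7: x=[2.7673 5.2327] v=[0.6535 -0.6535]

Answer: 2.7673 5.2327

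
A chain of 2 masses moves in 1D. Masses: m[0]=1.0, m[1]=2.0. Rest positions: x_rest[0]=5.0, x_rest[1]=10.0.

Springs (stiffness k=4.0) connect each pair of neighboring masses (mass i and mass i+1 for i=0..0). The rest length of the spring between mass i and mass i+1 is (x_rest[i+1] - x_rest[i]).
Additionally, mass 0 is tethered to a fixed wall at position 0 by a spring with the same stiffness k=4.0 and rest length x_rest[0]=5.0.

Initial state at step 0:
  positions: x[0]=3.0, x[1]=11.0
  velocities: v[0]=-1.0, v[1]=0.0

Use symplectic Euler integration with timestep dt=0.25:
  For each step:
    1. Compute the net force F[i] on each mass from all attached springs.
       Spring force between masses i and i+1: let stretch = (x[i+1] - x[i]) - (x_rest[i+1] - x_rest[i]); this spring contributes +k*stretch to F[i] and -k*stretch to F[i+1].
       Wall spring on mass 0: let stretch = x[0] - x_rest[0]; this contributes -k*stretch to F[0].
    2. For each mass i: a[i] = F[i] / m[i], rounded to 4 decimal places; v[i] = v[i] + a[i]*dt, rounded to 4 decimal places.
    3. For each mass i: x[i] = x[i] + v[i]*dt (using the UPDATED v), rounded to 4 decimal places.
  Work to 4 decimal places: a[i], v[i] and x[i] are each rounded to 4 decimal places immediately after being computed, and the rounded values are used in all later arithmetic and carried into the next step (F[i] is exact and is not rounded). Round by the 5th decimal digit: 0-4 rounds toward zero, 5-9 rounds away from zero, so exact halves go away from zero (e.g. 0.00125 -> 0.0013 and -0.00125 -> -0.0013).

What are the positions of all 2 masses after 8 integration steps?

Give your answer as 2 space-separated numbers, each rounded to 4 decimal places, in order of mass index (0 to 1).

Step 0: x=[3.0000 11.0000] v=[-1.0000 0.0000]
Step 1: x=[4.0000 10.6250] v=[4.0000 -1.5000]
Step 2: x=[5.6563 10.0469] v=[6.6250 -2.3125]
Step 3: x=[6.9961 9.5450] v=[5.3593 -2.0078]
Step 4: x=[7.2241 9.3494] v=[0.9121 -0.7823]
Step 5: x=[6.1774 9.5132] v=[-4.1867 0.6551]
Step 6: x=[4.4203 9.8850] v=[-7.0283 1.4872]
Step 7: x=[2.9243 10.1987] v=[-5.9839 1.2549]
Step 8: x=[2.5159 10.2281] v=[-1.6338 0.1177]

Answer: 2.5159 10.2281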